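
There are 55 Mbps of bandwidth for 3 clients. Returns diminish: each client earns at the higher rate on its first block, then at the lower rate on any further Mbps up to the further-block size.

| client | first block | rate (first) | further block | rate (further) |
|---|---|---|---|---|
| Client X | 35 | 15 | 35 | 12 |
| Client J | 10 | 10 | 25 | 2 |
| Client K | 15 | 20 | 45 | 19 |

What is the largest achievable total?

1060

Treat each block as its own option and order by rate: Client K/T1 20 > Client K/T2 19 > Client X/T1 15 > Client X/T2 12 > Client J/T1 10 > Client J/T2 2.
Client K T1 at 20: fill all 15 → 40 left.
Client K/T2: +40 of 45 at 19; pool empty.
Total = 20×15 + 19×40 = 1060.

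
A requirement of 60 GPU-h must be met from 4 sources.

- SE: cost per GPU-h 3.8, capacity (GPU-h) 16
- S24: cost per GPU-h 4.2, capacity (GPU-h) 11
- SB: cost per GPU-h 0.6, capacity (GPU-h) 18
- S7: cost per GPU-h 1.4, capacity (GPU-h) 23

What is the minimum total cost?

116.4

Fill from the cheapest source first.
SB (0.6): use full 18 ; 42 GPU-h to go.
Take 23 from S7 at 1.4 ; need 19 more.
SE at 3.8: take all 16 GPU-h ; 3 still needed.
Take 3 from S24 at 4.2 to finish.
Cost = 18×0.6 + 23×1.4 + 16×3.8 + 3×4.2 = 116.4.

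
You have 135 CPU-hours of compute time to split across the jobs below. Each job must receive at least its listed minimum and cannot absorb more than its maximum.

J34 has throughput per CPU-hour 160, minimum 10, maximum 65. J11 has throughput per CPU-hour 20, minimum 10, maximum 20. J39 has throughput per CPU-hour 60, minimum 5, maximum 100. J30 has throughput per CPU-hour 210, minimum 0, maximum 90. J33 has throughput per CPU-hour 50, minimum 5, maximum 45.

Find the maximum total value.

Meeting every minimum uses 10+10+5+0+5 = 30 CPU-hours, leaving 105.
Rank by throughput per CPU-hour: J30 210 > J34 160 > J39 60 > J33 50 > J11 20.
J30: +90 to 90 (cap) — 15 left.
J34 has room for 55 more but only 15 remain, so it gets 25.
Total = 160×25 + 20×10 + 60×5 + 210×90 + 50×5 = 23650.

23650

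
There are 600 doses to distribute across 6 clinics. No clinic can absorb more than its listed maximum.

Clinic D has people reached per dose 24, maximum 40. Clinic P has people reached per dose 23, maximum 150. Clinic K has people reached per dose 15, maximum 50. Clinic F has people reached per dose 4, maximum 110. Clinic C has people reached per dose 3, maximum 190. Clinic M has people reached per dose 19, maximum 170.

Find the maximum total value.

Rank by people reached per dose: Clinic D 24 > Clinic P 23 > Clinic M 19 > Clinic K 15 > Clinic F 4 > Clinic C 3.
Clinic D: +40 to 40 (cap) — 560 left.
Clinic P: +150 to 150 (cap) — 410 left.
Clinic M: +170 to 170 (cap) — 240 left.
Clinic K takes 50 to reach its cap of 50 — 190 left.
Give Clinic F 110 to hit its cap of 110 — 80 left.
Only 80 left; Clinic C takes them to reach 80.
Total = 24×40 + 23×150 + 15×50 + 4×110 + 3×80 + 19×170 = 9070.

9070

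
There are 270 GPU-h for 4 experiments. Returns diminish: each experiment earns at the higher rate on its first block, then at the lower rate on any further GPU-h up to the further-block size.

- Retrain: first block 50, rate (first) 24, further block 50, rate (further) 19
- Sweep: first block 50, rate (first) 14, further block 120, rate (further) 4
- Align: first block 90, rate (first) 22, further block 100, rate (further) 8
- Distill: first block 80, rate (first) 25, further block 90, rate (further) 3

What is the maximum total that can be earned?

6130

Rank every tier by rate: Distill/tier1 25 > Retrain/tier1 24 > Align/tier1 22 > Retrain/tier2 19 > Sweep/tier1 14 > Align/tier2 8 > Sweep/tier2 4 > Distill/tier2 3.
Fill Distill tier1 block (80 at 25) → 190 left.
Retrain/tier1 (24): +50 → 140 left.
Align/tier1 (22): +90 → 50 left.
Retrain/tier2 (19): +50 → 0 left.
Total = 25×80 + 24×50 + 22×90 + 19×50 = 6130.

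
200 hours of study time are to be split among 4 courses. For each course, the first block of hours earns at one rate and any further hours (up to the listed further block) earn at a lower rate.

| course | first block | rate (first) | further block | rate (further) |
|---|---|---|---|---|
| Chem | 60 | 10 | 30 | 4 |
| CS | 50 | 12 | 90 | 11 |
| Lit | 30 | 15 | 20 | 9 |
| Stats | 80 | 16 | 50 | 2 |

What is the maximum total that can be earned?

Order all 8 blocks by rate: Stats/T1 16 > Lit/T1 15 > CS/T1 12 > CS/T2 11 > Chem/T1 10 > Lit/T2 9 > Chem/T2 4 > Stats/T2 2.
Fill Stats T1 block (80 at 16) ; 120 left.
Lit/T1 (15): +30 ; 90 left.
CS/T1 (12): +50 ; 40 left.
CS T2 at 11: only 40 left, fill 40.
Total = 16×80 + 15×30 + 12×50 + 11×40 = 2770.

2770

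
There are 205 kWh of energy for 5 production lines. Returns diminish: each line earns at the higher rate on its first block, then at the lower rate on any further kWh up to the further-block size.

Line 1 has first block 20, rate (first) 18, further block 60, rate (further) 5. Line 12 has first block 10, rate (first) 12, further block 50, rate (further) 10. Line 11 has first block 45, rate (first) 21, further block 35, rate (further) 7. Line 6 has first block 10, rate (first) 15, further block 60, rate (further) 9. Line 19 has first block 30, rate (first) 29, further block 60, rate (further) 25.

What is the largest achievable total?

4245

Order all 10 blocks by rate: Line 19/T1 29 > Line 19/T2 25 > Line 11/T1 21 > Line 1/T1 18 > Line 6/T1 15 > Line 12/T1 12 > Line 12/T2 10 > Line 6/T2 9 > Line 11/T2 7 > Line 1/T2 5.
Line 19 T1 at 29: fill all 30 → 175 left.
Fill Line 19 T2 block (60 at 25) → 115 left.
Line 11/T1 (21): +45 → 70 left.
Fill Line 1 T1 block (20 at 18) → 50 left.
Fill Line 6 T1 block (10 at 15) → 40 left.
Line 12/T1 (12): +10 → 30 left.
Line 12/T2: +30 of 50 at 10; pool empty.
Total = 29×30 + 25×60 + 21×45 + 18×20 + 15×10 + 12×10 + 10×30 = 4245.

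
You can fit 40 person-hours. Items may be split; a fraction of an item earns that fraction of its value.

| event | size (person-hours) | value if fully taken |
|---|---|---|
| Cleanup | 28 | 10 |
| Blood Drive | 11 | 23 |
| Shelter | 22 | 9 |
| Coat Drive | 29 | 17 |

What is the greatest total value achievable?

Rank by value-to-size ratio: Blood Drive 23/11≈2.09, Coat Drive 17/29≈0.586, Shelter 9/22≈0.409, Cleanup 10/28≈0.357.
Take all of Blood Drive (11 person-hours, value 23) → 29 person-hours left.
Take all of Coat Drive (29 person-hours, value 17) → 0 person-hours left.
Total value = 40.

40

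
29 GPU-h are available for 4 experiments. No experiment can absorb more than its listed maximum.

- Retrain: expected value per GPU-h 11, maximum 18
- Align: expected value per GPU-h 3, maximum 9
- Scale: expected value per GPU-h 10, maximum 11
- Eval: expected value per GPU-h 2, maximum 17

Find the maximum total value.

308

Highest expected value per GPU-h first: Retrain 11 > Scale 10 > Align 3 > Eval 2.
Retrain: +18 to 18 (cap) → 11 left.
Scale takes 11 to reach its cap of 11 → 0 left.
Total = 11×18 + 10×11 = 308.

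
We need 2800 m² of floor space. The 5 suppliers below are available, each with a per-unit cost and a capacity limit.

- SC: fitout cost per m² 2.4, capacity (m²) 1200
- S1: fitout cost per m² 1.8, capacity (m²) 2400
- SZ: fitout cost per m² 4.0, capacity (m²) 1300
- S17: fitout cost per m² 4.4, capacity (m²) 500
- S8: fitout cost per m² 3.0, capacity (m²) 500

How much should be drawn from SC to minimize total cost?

400

Use suppliers in increasing cost order.
Take 2400 from S1 at 1.8 — need 400 more.
SC at 2.4: take 400 of its 1200 — requirement met.
S8, SZ, S17: unused.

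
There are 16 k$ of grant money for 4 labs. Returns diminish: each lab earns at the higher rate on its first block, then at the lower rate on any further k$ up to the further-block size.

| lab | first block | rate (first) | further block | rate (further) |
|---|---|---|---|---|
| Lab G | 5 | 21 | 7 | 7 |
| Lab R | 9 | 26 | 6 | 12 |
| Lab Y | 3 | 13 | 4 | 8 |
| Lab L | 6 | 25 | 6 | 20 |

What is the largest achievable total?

405

Treat each block as its own option and order by rate: Lab R/T1 26 > Lab L/T1 25 > Lab G/T1 21 > Lab L/T2 20 > Lab Y/T1 13 > Lab R/T2 12 > Lab Y/T2 8 > Lab G/T2 7.
Fill Lab R T1 block (9 at 26) → 7 left.
Fill Lab L T1 block (6 at 25) → 1 left.
Lab G T1 at 21: only 1 left, fill 1.
Total = 26×9 + 25×6 + 21×1 = 405.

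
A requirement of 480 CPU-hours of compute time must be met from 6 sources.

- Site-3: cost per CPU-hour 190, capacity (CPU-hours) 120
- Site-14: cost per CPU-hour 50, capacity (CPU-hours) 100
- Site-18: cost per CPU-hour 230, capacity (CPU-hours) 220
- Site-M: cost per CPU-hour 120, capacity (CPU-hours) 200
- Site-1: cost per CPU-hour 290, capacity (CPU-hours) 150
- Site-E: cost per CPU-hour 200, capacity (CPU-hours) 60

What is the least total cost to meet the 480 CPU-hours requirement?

63800

Use sources in increasing cost order.
Site-14 (50): use full 100 — 380 CPU-hours to go.
Take 200 from Site-M at 120 — need 180 more.
Site-3 at 190: take all 120 CPU-hours — 60 still needed.
Site-E (200): use full 60 — 0 CPU-hours to go.
Site-18, Site-1: unused.
Cost = 100×50 + 200×120 + 120×190 + 60×200 = 63800.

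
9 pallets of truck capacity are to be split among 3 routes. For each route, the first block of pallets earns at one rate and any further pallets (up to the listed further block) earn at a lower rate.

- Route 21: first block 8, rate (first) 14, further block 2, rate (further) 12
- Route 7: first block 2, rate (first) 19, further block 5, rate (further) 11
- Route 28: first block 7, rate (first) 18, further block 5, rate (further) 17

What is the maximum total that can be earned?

164

Treat each block as its own option and order by rate: Route 7/first 19 > Route 28/first 18 > Route 28/second 17 > Route 21/first 14 > Route 21/second 12 > Route 7/second 11.
Fill Route 7 first block (2 at 19) — 7 left.
Fill Route 28 first block (7 at 18) — 0 left.
Total = 19×2 + 18×7 = 164.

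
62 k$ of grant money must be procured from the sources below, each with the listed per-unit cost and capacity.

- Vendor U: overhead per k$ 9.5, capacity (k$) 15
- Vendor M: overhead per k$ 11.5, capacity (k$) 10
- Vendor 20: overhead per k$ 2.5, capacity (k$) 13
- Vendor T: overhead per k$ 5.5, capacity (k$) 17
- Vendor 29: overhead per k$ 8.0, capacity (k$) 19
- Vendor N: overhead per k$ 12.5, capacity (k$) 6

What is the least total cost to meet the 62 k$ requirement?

Fill from the cheapest source first.
Take 13 from Vendor 20 at 2.5 → need 49 more.
Vendor T at 5.5: take all 17 k$ → 32 still needed.
Vendor 29 at 8.0: take all 19 k$ → 13 still needed.
Vendor U at 9.5: take 13 of its 15 → requirement met.
Vendor M, Vendor N: unused.
Cost = 13×2.5 + 17×5.5 + 19×8.0 + 13×9.5 = 401.5.

401.5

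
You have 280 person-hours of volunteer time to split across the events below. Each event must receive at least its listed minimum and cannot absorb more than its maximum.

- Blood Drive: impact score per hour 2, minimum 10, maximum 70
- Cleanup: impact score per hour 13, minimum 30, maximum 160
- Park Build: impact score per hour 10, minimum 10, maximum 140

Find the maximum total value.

Meeting every minimum uses 10+30+10 = 50 person-hours, leaving 230.
Highest impact score per hour first: Cleanup 13 > Park Build 10 > Blood Drive 2.
Cleanup takes 130 more to reach its cap of 160 — 100 left.
Park Build: +100 (room for 130) → 110. Pool exhausted.
Total = 2×10 + 13×160 + 10×110 = 3200.

3200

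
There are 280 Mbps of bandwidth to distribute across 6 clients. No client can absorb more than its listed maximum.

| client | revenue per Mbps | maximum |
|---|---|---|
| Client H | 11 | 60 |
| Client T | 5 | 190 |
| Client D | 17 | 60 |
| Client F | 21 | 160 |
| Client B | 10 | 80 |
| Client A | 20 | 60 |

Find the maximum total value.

5580

Rank by revenue per Mbps: Client F 21 > Client A 20 > Client D 17 > Client H 11 > Client B 10 > Client T 5.
Client F: +160 to 160 (cap) — 120 left.
Client A takes 60 to reach its cap of 60 — 60 left.
Client D: +60 to 60 (cap) — 0 left.
Total = 17×60 + 21×160 + 20×60 = 5580.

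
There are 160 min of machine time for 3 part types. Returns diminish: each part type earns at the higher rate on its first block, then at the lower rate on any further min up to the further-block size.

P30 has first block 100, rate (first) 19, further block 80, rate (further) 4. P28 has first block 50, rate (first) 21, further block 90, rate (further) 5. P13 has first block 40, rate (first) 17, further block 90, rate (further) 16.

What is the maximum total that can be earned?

3120

Order all 6 blocks by rate: P28/T1 21 > P30/T1 19 > P13/T1 17 > P13/T2 16 > P28/T2 5 > P30/T2 4.
Fill P28 T1 block (50 at 21) — 110 left.
P30/T1 (19): +100 — 10 left.
P13/T1: +10 of 40 at 17; pool empty.
Total = 21×50 + 19×100 + 17×10 = 3120.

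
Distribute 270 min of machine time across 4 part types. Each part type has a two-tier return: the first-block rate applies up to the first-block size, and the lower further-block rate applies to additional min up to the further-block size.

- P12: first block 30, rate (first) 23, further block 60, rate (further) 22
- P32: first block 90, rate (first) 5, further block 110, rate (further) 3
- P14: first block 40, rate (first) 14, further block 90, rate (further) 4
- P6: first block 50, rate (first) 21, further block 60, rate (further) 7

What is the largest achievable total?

4190

Order all 8 blocks by rate: P12/tier1 23 > P12/tier2 22 > P6/tier1 21 > P14/tier1 14 > P6/tier2 7 > P32/tier1 5 > P14/tier2 4 > P32/tier2 3.
P12/tier1 (23): +30 ; 240 left.
Fill P12 tier2 block (60 at 22) ; 180 left.
P6/tier1 (21): +50 ; 130 left.
P14 tier1 at 14: fill all 40 ; 90 left.
Fill P6 tier2 block (60 at 7) ; 30 left.
P32/tier1: +30 of 90 at 5; pool empty.
Total = 23×30 + 22×60 + 21×50 + 14×40 + 7×60 + 5×30 = 4190.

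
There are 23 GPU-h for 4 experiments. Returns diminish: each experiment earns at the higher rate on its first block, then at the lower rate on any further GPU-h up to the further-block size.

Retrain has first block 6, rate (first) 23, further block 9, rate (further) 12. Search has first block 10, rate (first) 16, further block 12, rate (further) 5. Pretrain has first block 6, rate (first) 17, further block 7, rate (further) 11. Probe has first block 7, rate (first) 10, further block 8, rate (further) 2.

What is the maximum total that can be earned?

Treat each block as its own option and order by rate: Retrain/T1 23 > Pretrain/T1 17 > Search/T1 16 > Retrain/T2 12 > Pretrain/T2 11 > Probe/T1 10 > Search/T2 5 > Probe/T2 2.
Retrain T1 at 23: fill all 6 → 17 left.
Pretrain T1 at 17: fill all 6 → 11 left.
Fill Search T1 block (10 at 16) → 1 left.
1 remain; put them into Retrain T2 at 12.
Total = 23×6 + 17×6 + 16×10 + 12×1 = 412.

412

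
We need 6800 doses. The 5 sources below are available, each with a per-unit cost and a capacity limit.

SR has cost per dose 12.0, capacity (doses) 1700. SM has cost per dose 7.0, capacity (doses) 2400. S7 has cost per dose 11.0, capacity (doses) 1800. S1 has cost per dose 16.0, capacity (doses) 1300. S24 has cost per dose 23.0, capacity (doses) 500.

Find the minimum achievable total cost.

Use sources in increasing cost order.
SM at 7.0: take all 2400 doses → 4400 still needed.
S7 at 11.0: take all 1800 doses → 2600 still needed.
SR (12.0): use full 1700 → 900 doses to go.
S1 (16.0): take the remaining 900 → done.
S24: unused.
Cost = 2400×7.0 + 1800×11.0 + 1700×12.0 + 900×16.0 = 71400.

71400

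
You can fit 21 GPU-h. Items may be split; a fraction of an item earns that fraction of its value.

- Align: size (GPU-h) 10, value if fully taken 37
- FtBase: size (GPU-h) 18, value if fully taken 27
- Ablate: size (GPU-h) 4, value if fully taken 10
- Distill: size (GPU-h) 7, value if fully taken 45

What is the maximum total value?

Best value per unit of size first: Distill 45/7≈6.43, Align 37/10≈3.7, Ablate 10/4≈2.5, FtBase 27/18≈1.5.
All 7 GPU-h of Distill fit (value 45) — 14 remain.
Align: take in full, 10 GPU-h for value 37 — 4 left.
All 4 GPU-h of Ablate fit (value 10) — 0 remain.
Total value = 92.

92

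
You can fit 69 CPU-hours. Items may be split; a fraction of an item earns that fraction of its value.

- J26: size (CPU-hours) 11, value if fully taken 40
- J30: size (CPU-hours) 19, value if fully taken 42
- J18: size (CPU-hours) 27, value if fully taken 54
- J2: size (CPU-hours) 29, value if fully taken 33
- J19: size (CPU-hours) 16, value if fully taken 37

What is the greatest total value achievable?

Rank by value-to-size ratio: J26 40/11≈3.64, J19 37/16≈2.31, J30 42/19≈2.21, J18 54/27≈2, J2 33/29≈1.14.
J26: take in full, 11 CPU-hours for value 40 — 58 left.
All 16 CPU-hours of J19 fit (value 37) — 42 remain.
Take all of J30 (19 CPU-hours, value 42) — 23 CPU-hours left.
Only 23 CPU-hours remain; take 23/27 of J18 for value 54×23/27 = 46.
Total value = 165.

165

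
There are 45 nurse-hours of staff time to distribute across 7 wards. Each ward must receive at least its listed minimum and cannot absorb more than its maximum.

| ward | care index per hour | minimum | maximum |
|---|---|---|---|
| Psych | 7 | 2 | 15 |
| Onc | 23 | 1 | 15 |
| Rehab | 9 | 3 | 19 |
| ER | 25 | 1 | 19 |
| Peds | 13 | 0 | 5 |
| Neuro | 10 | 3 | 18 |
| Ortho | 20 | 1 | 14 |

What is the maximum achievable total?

951

Meeting every minimum uses 2+1+3+1+0+3+1 = 11 nurse-hours, leaving 34.
Rank by care index per hour: ER 25 > Onc 23 > Ortho 20 > Peds 13 > Neuro 10 > Rehab 9 > Psych 7.
ER: +18 to 19 (cap) → 16 left.
Onc: +14 to 15 (cap) → 2 left.
Only 2 left; Ortho takes them to reach 3.
Total = 7×2 + 23×15 + 9×3 + 25×19 + 10×3 + 20×3 = 951.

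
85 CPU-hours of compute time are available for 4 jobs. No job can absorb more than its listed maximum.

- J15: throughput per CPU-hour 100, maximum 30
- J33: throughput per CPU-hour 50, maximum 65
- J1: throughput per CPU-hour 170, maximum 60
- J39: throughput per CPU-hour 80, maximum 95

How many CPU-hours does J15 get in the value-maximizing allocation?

25

Highest throughput per CPU-hour first: J1 170 > J15 100 > J39 80 > J33 50.
J1: +60 to 60 (cap) — 25 left.
J15 has room for 30 but only 25 remain, so it gets 25.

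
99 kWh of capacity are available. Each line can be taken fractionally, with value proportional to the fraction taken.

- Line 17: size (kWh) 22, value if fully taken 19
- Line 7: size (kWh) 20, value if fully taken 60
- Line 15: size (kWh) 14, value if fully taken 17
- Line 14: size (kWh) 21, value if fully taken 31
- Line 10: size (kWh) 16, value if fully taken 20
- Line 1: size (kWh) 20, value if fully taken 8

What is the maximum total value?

Rank by value-to-size ratio: Line 7 60/20≈3, Line 14 31/21≈1.48, Line 10 20/16≈1.25, Line 15 17/14≈1.21, Line 17 19/22≈0.864, Line 1 8/20≈0.4.
Line 7: take in full, 20 kWh for value 60 ; 79 left.
All 21 kWh of Line 14 fit (value 31) ; 58 remain.
Take all of Line 10 (16 kWh, value 20) ; 42 kWh left.
All 14 kWh of Line 15 fit (value 17) ; 28 remain.
All 22 kWh of Line 17 fit (value 19) ; 6 remain.
6 kWh left: a 6/20 share of Line 1 gives 8×6/20 = 2.4.
Total value = 149.4.

149.4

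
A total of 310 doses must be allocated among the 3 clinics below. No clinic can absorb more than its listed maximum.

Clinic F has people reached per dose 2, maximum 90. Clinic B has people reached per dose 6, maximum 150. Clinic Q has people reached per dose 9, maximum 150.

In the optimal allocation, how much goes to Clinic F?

10

Highest people reached per dose first: Clinic Q 9 > Clinic B 6 > Clinic F 2.
Give Clinic Q 150 to hit its cap of 150 — 160 left.
Clinic B takes 150 to reach its cap of 150 — 10 left.
Clinic F: +10 (room for 90) → 10. Pool exhausted.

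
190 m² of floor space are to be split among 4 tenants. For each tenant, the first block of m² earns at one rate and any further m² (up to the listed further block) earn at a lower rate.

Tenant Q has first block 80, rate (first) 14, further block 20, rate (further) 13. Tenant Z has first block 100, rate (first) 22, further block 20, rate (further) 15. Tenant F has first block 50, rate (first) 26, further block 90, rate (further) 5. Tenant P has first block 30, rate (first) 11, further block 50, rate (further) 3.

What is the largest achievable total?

4080

Treat each block as its own option and order by rate: Tenant F/tier1 26 > Tenant Z/tier1 22 > Tenant Z/tier2 15 > Tenant Q/tier1 14 > Tenant Q/tier2 13 > Tenant P/tier1 11 > Tenant F/tier2 5 > Tenant P/tier2 3.
Tenant F/tier1 (26): +50 ; 140 left.
Tenant Z/tier1 (22): +100 ; 40 left.
Tenant Z/tier2 (15): +20 ; 20 left.
20 remain; put them into Tenant Q tier1 at 14.
Total = 26×50 + 22×100 + 15×20 + 14×20 = 4080.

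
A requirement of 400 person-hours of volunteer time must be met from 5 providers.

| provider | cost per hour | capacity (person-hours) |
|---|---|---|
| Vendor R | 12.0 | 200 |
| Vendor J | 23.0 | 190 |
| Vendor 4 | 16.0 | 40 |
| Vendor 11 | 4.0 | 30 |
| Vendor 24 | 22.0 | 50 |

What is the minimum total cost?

6100

Use providers in increasing cost order.
Vendor 11 (4.0): use full 30 → 370 person-hours to go.
Vendor R at 12.0: take all 200 person-hours → 170 still needed.
Vendor 4 at 16.0: take all 40 person-hours → 130 still needed.
Vendor 24 at 22.0: take all 50 person-hours → 80 still needed.
Take 80 from Vendor J at 23.0 to finish.
Cost = 30×4.0 + 200×12.0 + 40×16.0 + 50×22.0 + 80×23.0 = 6100.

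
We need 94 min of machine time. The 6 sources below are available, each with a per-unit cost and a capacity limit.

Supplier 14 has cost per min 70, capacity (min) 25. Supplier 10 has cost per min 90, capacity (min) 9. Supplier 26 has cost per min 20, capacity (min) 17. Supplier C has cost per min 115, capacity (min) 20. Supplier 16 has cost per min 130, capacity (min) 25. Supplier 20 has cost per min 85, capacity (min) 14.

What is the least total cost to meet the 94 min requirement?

Cheapest first:
Take 17 from Supplier 26 at 20 ; need 77 more.
Supplier 14 at 70: take all 25 min ; 52 still needed.
Take 14 from Supplier 20 at 85 ; need 38 more.
Supplier 10 at 90: take all 9 min ; 29 still needed.
Supplier C at 115: take all 20 min ; 9 still needed.
Supplier 16 (130): take the remaining 9 ; done.
Cost = 17×20 + 25×70 + 14×85 + 9×90 + 20×115 + 9×130 = 7560.

7560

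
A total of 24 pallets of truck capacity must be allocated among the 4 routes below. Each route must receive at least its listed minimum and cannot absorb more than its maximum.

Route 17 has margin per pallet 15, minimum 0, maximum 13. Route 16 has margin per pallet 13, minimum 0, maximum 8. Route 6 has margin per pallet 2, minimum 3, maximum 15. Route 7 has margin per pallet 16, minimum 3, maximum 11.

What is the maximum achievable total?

332

Meeting every minimum uses 0+0+3+3 = 6 pallets, leaving 18.
Order the routes by margin per pallet: Route 7 16 > Route 17 15 > Route 16 13 > Route 6 2.
Route 7: +8 to 11 (cap) → 10 left.
Route 17: +10 (room for 13) → 10. Pool exhausted.
Total = 15×10 + 2×3 + 16×11 = 332.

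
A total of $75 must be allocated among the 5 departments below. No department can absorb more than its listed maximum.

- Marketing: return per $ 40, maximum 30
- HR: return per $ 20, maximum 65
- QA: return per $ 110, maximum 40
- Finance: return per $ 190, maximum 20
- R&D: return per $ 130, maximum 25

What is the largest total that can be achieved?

10350

Highest return per $ first: Finance 190 > R&D 130 > QA 110 > Marketing 40 > HR 20.
Finance takes 20 to reach its cap of 20 — 55 left.
R&D: +25 to 25 (cap) — 30 left.
Only 30 left; QA takes them to reach 30.
Total = 110×30 + 190×20 + 130×25 = 10350.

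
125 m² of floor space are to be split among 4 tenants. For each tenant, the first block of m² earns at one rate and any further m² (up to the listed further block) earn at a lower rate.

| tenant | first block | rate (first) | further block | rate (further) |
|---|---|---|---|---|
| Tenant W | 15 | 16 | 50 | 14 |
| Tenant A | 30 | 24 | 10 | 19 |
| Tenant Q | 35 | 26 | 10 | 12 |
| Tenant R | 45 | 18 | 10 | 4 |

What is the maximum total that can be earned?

2710

Rank every tier by rate: Tenant Q/T1 26 > Tenant A/T1 24 > Tenant A/T2 19 > Tenant R/T1 18 > Tenant W/T1 16 > Tenant W/T2 14 > Tenant Q/T2 12 > Tenant R/T2 4.
Tenant Q/T1 (26): +35 → 90 left.
Tenant A/T1 (24): +30 → 60 left.
Tenant A T2 at 19: fill all 10 → 50 left.
Tenant R T1 at 18: fill all 45 → 5 left.
Tenant W T1 at 16: only 5 left, fill 5.
Total = 26×35 + 24×30 + 19×10 + 18×45 + 16×5 = 2710.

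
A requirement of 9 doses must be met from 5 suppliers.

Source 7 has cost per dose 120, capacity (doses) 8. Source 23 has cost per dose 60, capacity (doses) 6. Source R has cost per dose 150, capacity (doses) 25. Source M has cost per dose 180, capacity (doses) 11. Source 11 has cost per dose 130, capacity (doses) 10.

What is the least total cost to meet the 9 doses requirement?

Fill from the cheapest supplier first.
Source 23 at 60: take all 6 doses → 3 still needed.
Source 7 at 120: take 3 of its 8 → requirement met.
Source 11, Source R, Source M: unused.
Cost = 6×60 + 3×120 = 720.

720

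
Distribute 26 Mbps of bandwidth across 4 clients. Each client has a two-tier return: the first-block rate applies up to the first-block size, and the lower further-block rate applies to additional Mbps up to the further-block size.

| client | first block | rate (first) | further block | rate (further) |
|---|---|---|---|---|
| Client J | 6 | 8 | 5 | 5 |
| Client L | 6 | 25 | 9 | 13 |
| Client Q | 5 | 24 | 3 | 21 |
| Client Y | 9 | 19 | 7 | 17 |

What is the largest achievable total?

555

Rank every tier by rate: Client L/tier1 25 > Client Q/tier1 24 > Client Q/tier2 21 > Client Y/tier1 19 > Client Y/tier2 17 > Client L/tier2 13 > Client J/tier1 8 > Client J/tier2 5.
Client L tier1 at 25: fill all 6 — 20 left.
Fill Client Q tier1 block (5 at 24) — 15 left.
Client Q/tier2 (21): +3 — 12 left.
Fill Client Y tier1 block (9 at 19) — 3 left.
Client Y tier2 at 17: only 3 left, fill 3.
Total = 25×6 + 24×5 + 21×3 + 19×9 + 17×3 = 555.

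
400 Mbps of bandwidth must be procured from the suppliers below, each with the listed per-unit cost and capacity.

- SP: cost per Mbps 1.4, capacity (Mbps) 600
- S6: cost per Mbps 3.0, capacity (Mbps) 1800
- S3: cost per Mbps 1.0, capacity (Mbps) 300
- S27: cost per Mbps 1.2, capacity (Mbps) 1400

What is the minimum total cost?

Use suppliers in increasing cost order.
S3 (1.0): use full 300 ; 100 Mbps to go.
S27 (1.2): take the remaining 100 ; done.
SP, S6: unused.
Cost = 300×1.0 + 100×1.2 = 420.

420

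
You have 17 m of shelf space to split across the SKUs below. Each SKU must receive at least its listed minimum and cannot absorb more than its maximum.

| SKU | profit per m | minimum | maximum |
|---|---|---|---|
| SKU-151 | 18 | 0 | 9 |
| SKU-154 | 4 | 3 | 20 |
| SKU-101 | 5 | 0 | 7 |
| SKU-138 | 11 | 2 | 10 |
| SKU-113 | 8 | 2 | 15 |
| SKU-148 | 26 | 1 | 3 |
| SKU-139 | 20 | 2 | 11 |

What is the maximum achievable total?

Meeting every minimum uses 0+3+0+2+2+1+2 = 10 m, leaving 7.
Order the SKUs by profit per m: SKU-148 26 > SKU-139 20 > SKU-151 18 > SKU-138 11 > SKU-113 8 > SKU-101 5 > SKU-154 4.
SKU-148 takes 2 more to reach its cap of 3 — 5 left.
SKU-139 has room for 9 more but only 5 remain, so it gets 7.
Total = 4×3 + 11×2 + 8×2 + 26×3 + 20×7 = 268.

268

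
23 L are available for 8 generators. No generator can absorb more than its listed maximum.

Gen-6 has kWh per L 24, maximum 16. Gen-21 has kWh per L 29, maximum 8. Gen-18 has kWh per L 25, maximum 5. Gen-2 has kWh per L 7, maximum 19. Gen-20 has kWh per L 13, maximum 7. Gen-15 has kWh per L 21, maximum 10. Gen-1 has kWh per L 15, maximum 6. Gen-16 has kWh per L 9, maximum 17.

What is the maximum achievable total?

Highest kWh per L first: Gen-21 29 > Gen-18 25 > Gen-6 24 > Gen-15 21 > Gen-1 15 > Gen-20 13 > Gen-16 9 > Gen-2 7.
Gen-21 takes 8 to reach its cap of 8 → 15 left.
Gen-18: +5 to 5 (cap) → 10 left.
Only 10 left; Gen-6 takes them to reach 10.
Total = 24×10 + 29×8 + 25×5 = 597.

597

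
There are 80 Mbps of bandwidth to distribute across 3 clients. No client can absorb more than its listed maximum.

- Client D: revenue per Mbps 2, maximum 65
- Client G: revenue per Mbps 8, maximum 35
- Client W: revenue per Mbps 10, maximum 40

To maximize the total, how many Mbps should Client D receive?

5

Highest revenue per Mbps first: Client W 10 > Client G 8 > Client D 2.
Client W: +40 to 40 (cap) → 40 left.
Client G: +35 to 35 (cap) → 5 left.
Only 5 left; Client D takes them to reach 5.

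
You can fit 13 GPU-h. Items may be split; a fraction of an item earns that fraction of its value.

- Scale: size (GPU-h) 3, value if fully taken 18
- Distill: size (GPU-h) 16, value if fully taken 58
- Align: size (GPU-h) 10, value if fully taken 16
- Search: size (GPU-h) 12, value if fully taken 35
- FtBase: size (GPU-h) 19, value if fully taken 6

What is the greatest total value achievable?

Rank by value-to-size ratio: Scale 18/3≈6, Distill 58/16≈3.62, Search 35/12≈2.92, Align 16/10≈1.6, FtBase 6/19≈0.316.
All 3 GPU-h of Scale fit (value 18) → 10 remain.
Fill the last 10 GPU-h with part of Distill: 10/16 of it earns 36.25.
Total value = 54.25.

54.25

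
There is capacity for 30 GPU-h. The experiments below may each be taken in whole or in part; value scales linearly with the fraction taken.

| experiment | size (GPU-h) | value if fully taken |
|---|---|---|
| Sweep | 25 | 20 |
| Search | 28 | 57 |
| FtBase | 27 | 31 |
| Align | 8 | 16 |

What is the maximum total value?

61

Sort by value density: Search 57/28≈2.04, Align 16/8≈2, FtBase 31/27≈1.15, Sweep 20/25≈0.8.
Search: take in full, 28 GPU-h for value 57 ; 2 left.
2 GPU-h left: a 2/8 share of Align gives 16×2/8 = 4.
Total value = 61.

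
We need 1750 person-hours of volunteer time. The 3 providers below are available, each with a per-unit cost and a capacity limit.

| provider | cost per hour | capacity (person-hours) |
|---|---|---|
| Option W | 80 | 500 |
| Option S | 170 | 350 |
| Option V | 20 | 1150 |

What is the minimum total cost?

80000

Use providers in increasing cost order.
Take 1150 from Option V at 20 → need 600 more.
Take 500 from Option W at 80 → need 100 more.
Option S at 170: take 100 of its 350 → requirement met.
Cost = 1150×20 + 500×80 + 100×170 = 80000.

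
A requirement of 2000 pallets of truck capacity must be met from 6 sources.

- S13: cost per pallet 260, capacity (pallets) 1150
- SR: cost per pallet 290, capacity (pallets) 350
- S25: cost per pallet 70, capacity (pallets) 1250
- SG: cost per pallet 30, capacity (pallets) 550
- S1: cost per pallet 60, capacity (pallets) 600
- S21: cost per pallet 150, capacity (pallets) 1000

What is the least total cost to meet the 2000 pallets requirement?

Cheapest first:
SG at 30: take all 550 pallets ; 1450 still needed.
S1 at 60: take all 600 pallets ; 850 still needed.
S25 (70): take the remaining 850 ; done.
S21, S13, SR: unused.
Cost = 550×30 + 600×60 + 850×70 = 112000.

112000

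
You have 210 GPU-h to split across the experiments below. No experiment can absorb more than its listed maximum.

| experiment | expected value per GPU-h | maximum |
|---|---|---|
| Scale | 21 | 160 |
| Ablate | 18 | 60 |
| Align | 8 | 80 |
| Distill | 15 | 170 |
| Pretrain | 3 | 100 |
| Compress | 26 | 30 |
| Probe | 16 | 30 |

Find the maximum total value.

Rank by expected value per GPU-h: Compress 26 > Scale 21 > Ablate 18 > Probe 16 > Distill 15 > Align 8 > Pretrain 3.
Compress takes 30 to reach its cap of 30 ; 180 left.
Scale takes 160 to reach its cap of 160 ; 20 left.
Only 20 left; Ablate takes them to reach 20.
Total = 21×160 + 18×20 + 26×30 = 4500.

4500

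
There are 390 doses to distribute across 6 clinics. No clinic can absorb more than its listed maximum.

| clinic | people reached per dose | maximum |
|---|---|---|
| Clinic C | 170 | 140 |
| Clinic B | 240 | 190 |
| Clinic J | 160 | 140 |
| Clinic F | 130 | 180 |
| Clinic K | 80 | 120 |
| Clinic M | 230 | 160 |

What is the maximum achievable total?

89200

Order the clinics by people reached per dose: Clinic B 240 > Clinic M 230 > Clinic C 170 > Clinic J 160 > Clinic F 130 > Clinic K 80.
Give Clinic B 190 to hit its cap of 190 — 200 left.
Clinic M: +160 to 160 (cap) — 40 left.
Clinic C: +40 (room for 140) → 40. Pool exhausted.
Total = 170×40 + 240×190 + 230×160 = 89200.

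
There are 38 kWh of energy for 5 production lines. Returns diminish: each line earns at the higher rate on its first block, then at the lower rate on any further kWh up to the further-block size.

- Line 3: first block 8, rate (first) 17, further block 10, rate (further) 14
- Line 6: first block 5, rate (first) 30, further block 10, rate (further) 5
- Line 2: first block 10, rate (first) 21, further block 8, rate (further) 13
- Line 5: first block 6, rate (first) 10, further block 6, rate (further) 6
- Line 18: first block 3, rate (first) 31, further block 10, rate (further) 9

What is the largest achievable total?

755

Rank every tier by rate: Line 18/first 31 > Line 6/first 30 > Line 2/first 21 > Line 3/first 17 > Line 3/second 14 > Line 2/second 13 > Line 5/first 10 > Line 18/second 9 > Line 5/second 6 > Line 6/second 5.
Line 18/first (31): +3 ; 35 left.
Line 6/first (30): +5 ; 30 left.
Line 2/first (21): +10 ; 20 left.
Line 3/first (17): +8 ; 12 left.
Line 3/second (14): +10 ; 2 left.
Line 2 second at 13: only 2 left, fill 2.
Total = 31×3 + 30×5 + 21×10 + 17×8 + 14×10 + 13×2 = 755.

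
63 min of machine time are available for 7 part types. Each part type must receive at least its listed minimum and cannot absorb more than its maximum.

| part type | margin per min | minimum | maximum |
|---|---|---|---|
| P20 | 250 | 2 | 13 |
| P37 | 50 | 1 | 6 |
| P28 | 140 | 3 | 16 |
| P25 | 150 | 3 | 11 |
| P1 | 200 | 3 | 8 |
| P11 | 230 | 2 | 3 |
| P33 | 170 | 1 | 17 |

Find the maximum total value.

Meeting every minimum uses 2+1+3+3+3+2+1 = 15 min, leaving 48.
Order the part types by margin per min: P20 250 > P11 230 > P1 200 > P33 170 > P25 150 > P28 140 > P37 50.
P20: +11 to 13 (cap) — 37 left.
Give P11 1 more to hit its cap of 3 — 36 left.
P1 takes 5 more to reach its cap of 8 — 31 left.
P33 takes 16 more to reach its cap of 17 — 15 left.
P25: +8 to 11 (cap) — 7 left.
P28 has room for 13 more but only 7 remain, so it gets 10.
Total = 250×13 + 50×1 + 140×10 + 150×11 + 200×8 + 230×3 + 170×17 = 11530.

11530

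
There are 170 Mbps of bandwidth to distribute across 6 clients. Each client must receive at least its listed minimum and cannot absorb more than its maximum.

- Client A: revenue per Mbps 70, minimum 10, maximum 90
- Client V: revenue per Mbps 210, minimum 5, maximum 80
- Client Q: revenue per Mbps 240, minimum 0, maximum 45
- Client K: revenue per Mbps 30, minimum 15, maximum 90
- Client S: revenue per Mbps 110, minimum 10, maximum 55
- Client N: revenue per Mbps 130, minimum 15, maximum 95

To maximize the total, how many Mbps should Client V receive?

75

Meeting every minimum uses 10+5+0+15+10+15 = 55 Mbps, leaving 115.
Highest revenue per Mbps first: Client Q 240 > Client V 210 > Client N 130 > Client S 110 > Client A 70 > Client K 30.
Give Client Q 45 more to hit its cap of 45 → 70 left.
Only 70 left; Client V takes them to reach 75.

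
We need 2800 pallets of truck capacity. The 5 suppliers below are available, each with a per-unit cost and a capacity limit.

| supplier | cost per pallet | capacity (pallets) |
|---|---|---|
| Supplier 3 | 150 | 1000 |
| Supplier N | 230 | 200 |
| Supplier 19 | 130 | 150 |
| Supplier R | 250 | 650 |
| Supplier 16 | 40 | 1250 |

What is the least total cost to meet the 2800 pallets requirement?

315500

Fill from the cheapest supplier first.
Supplier 16 at 40: take all 1250 pallets → 1550 still needed.
Take 150 from Supplier 19 at 130 → need 1400 more.
Supplier 3 (150): use full 1000 → 400 pallets to go.
Take 200 from Supplier N at 230 → need 200 more.
Take 200 from Supplier R at 250 to finish.
Cost = 1250×40 + 150×130 + 1000×150 + 200×230 + 200×250 = 315500.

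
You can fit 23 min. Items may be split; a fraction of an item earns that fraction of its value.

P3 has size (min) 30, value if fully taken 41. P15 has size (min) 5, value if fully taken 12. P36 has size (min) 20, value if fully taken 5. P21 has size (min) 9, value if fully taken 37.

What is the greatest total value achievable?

Sort by value density: P21 37/9≈4.11, P15 12/5≈2.4, P3 41/30≈1.37, P36 5/20≈0.25.
All 9 min of P21 fit (value 37) → 14 remain.
All 5 min of P15 fit (value 12) → 9 remain.
Fill the last 9 min with part of P3: 9/30 of it earns 12.3.
Total value = 61.3.

61.3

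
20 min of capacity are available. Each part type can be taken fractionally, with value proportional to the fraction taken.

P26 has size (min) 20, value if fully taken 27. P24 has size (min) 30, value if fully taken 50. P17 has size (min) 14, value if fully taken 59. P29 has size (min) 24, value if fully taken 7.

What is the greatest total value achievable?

Sort by value density: P17 59/14≈4.21, P24 50/30≈1.67, P26 27/20≈1.35, P29 7/24≈0.292.
All 14 min of P17 fit (value 59) ; 6 remain.
6 min left: a 6/30 share of P24 gives 50×6/30 = 10.
Total value = 69.

69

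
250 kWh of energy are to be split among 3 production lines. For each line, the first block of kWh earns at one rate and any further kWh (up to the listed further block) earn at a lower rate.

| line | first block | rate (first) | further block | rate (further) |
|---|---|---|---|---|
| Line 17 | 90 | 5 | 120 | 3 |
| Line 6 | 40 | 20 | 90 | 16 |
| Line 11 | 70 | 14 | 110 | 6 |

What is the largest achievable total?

Order all 6 blocks by rate: Line 6/first 20 > Line 6/second 16 > Line 11/first 14 > Line 11/second 6 > Line 17/first 5 > Line 17/second 3.
Fill Line 6 first block (40 at 20) — 210 left.
Fill Line 6 second block (90 at 16) — 120 left.
Fill Line 11 first block (70 at 14) — 50 left.
Line 11/second: +50 of 110 at 6; pool empty.
Total = 20×40 + 16×90 + 14×70 + 6×50 = 3520.

3520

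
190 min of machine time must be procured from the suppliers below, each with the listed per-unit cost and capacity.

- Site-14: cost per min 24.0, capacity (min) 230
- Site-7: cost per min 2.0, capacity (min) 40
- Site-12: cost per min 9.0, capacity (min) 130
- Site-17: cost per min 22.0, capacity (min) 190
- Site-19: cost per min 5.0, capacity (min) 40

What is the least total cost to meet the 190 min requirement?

Cheapest first:
Take 40 from Site-7 at 2.0 ; need 150 more.
Site-19 (5.0): use full 40 ; 110 min to go.
Take 110 from Site-12 at 9.0 to finish.
Site-17, Site-14: unused.
Cost = 40×2.0 + 40×5.0 + 110×9.0 = 1270.

1270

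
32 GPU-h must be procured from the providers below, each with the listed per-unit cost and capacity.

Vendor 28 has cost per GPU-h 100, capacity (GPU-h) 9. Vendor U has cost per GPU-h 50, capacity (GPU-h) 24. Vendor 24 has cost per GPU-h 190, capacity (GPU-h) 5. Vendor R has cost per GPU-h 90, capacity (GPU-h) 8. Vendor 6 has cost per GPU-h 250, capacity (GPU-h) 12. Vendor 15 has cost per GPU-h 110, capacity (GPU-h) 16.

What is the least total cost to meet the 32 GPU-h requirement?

1920

Use providers in increasing cost order.
Vendor U (50): use full 24 ; 8 GPU-h to go.
Vendor R at 90: take all 8 GPU-h ; 0 still needed.
Vendor 28, Vendor 15, Vendor 24, Vendor 6: unused.
Cost = 24×50 + 8×90 = 1920.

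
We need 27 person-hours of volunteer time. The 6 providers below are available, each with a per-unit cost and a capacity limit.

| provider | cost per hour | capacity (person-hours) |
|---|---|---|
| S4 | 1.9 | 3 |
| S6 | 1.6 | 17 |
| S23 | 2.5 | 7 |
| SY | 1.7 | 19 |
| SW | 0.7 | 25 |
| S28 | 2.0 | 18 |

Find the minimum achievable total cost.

20.7

Cheapest first:
SW at 0.7: take all 25 person-hours → 2 still needed.
S6 (1.6): take the remaining 2 → done.
SY, S4, S28, S23: unused.
Cost = 25×0.7 + 2×1.6 = 20.7.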